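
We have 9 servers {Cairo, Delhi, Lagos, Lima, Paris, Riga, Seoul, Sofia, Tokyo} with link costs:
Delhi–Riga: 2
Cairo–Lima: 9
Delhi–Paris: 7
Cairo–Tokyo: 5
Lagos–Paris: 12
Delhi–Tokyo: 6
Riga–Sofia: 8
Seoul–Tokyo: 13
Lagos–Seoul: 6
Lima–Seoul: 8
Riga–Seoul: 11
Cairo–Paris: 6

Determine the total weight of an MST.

Grow the tree from Delhi using Prim:
Step 1: cheapest edge leaving the tree is Delhi–Riga (2); add Riga.
Step 2: cheapest edge leaving the tree is Delhi–Tokyo (6); add Tokyo.
Step 3: cheapest edge leaving the tree is Cairo–Tokyo (5); add Cairo.
Step 4: cheapest edge leaving the tree is Cairo–Paris (6); add Paris.
Step 5: cheapest edge leaving the tree is Riga–Sofia (8); add Sofia.
Step 6: cheapest edge leaving the tree is Cairo–Lima (9); add Lima.
Step 7: cheapest edge leaving the tree is Lima–Seoul (8); add Seoul.
Step 8: cheapest edge leaving the tree is Lagos–Seoul (6); add Lagos.
MST edges: Delhi–Riga, Delhi–Tokyo, Cairo–Tokyo, Cairo–Paris, Riga–Sofia, Cairo–Lima, Lima–Seoul, Lagos–Seoul; total weight 2+6+5+6+8+9+8+6 = 50.

50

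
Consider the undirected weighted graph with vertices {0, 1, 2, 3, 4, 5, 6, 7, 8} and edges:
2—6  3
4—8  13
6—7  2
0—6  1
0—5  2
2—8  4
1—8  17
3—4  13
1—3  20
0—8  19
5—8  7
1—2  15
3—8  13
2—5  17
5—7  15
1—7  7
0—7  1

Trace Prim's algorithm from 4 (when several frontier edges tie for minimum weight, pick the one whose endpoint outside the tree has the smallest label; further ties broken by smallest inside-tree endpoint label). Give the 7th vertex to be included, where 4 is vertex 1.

Prim, starting at 4.
Step 1: cheapest edge leaving the tree is 3—4 (13); add 3.
Step 2: cheapest edge leaving the tree is 3—8 (13); add 8.
Step 3: cheapest edge leaving the tree is 2—8 (4); add 2.
Step 4: cheapest edge leaving the tree is 2—6 (3); add 6.
Step 5: cheapest edge leaving the tree is 0—6 (1); add 0.
Step 6: cheapest edge leaving the tree is 0—7 (1); add 7.
Step 7: cheapest edge leaving the tree is 0—5 (2); add 5.
Step 8: cheapest edge leaving the tree is 1—7 (7); add 1.
Vertex order: 4, 3, 8, 2, 6, 0, 7, 5, 1. The 7th vertex is 7.

7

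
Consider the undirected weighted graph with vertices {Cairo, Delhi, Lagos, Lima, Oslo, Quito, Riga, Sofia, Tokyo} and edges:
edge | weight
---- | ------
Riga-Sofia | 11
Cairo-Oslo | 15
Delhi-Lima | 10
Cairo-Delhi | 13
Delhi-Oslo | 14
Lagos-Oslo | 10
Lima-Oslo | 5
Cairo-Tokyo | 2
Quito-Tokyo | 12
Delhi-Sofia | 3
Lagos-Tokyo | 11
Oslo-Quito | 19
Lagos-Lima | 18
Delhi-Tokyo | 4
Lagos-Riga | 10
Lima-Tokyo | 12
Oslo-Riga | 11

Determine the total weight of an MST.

Kruskal's algorithm — process edges by increasing weight (ties by edge label):
Cairo-Tokyo (2): add — endpoints in different components.
Delhi-Sofia (3): add — endpoints in different components.
Delhi-Tokyo (4): add — endpoints in different components.
Lima-Oslo (5): add — endpoints in different components.
Delhi-Lima (10): add — endpoints in different components.
Lagos-Oslo (10): add — endpoints in different components.
Lagos-Riga (10): add — endpoints in different components.
Lagos-Tokyo (11): skip — Tokyo and Lagos already connected.
Oslo-Riga (11): skip — Oslo and Riga already connected.
Riga-Sofia (11): skip — Sofia and Riga already connected.
Lima-Tokyo (12): skip — Tokyo and Lima already connected.
Quito-Tokyo (12): add — endpoints in different components.
MST edges: Cairo-Tokyo, Delhi-Sofia, Delhi-Tokyo, Lima-Oslo, Delhi-Lima, Lagos-Oslo, Lagos-Riga, Quito-Tokyo; total weight 2+3+4+5+10+10+10+12 = 56.

56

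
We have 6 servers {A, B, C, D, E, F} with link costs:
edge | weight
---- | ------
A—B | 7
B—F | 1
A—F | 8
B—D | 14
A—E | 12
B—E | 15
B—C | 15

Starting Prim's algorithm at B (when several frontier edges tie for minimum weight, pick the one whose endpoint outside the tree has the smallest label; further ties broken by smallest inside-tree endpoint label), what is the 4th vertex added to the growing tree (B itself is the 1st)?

E

Prim, starting at B.
Step 1: frontier [B—F 1, A—B 7, B—D 14, B—C 15, B—E 15] → take B—F (1); add F.
Step 2: frontier [A—B 7, B—D 14, B—C 15, B—E 15, A—F 8] → take A—B (7); add A.
Step 3: frontier [A—E 12, B—D 14, B—C 15, B—E 15] → take A—E (12); add E.
Step 4: frontier [B—D 14, B—C 15] → take B—D (14); add D.
Step 5: frontier [B—C 15] → take B—C (15); add C.
Vertex order: B, F, A, E, D, C. The 4th vertex is E.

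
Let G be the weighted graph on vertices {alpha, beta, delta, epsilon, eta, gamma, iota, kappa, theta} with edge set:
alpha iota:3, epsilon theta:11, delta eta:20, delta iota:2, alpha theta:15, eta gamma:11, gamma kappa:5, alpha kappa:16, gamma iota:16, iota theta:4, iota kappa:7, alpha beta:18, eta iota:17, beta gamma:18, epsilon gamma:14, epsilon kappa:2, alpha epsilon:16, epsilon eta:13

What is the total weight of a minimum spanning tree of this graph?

Kruskal's algorithm — process edges by increasing weight (ties by edge label):
delta iota (2): add — endpoints in different components.
epsilon kappa (2): add — endpoints in different components.
alpha iota (3): add — endpoints in different components.
iota theta (4): add — endpoints in different components.
gamma kappa (5): add — endpoints in different components.
iota kappa (7): add — endpoints in different components.
epsilon theta (11): skip — theta and epsilon already connected.
eta gamma (11): add — endpoints in different components.
epsilon eta (13): skip — eta and epsilon already connected.
epsilon gamma (14): skip — gamma and epsilon already connected.
alpha theta (15): skip — theta and alpha already connected.
alpha epsilon (16): skip — alpha and epsilon already connected.
alpha kappa (16): skip — kappa and alpha already connected.
gamma iota (16): skip — gamma and iota already connected.
eta iota (17): skip — eta and iota already connected.
alpha beta (18): add — endpoints in different components.
MST edges: delta iota, epsilon kappa, alpha iota, iota theta, gamma kappa, iota kappa, eta gamma, alpha beta; total weight 2+2+3+4+5+7+11+18 = 52.

52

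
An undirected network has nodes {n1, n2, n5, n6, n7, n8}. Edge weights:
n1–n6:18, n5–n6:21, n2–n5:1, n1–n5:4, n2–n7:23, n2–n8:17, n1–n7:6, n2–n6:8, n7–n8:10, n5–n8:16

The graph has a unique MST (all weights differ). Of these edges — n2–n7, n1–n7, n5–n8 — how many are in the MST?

Kruskal's algorithm — process edges by increasing weight (ties by edge label):
n2–n5 (1): add. Components now {n2,n5} {n1} {n6} {n7} {n8}
n1–n5 (4): add. Components now {n1,n2,n5} {n6} {n7} {n8}
n1–n7 (6): add. Components now {n1,n2,n5,n7} {n6} {n8}
n2–n6 (8): add. Components now {n1,n2,n5,n6,n7} {n8}
n7–n8 (10): add. Components now {n1,n2,n5,n6,n7,n8}
MST edge set: {n2–n5, n1–n5, n1–n7, n2–n6, n7–n8}.
Of the listed edges, {n1–n7} are in the MST → 1.

1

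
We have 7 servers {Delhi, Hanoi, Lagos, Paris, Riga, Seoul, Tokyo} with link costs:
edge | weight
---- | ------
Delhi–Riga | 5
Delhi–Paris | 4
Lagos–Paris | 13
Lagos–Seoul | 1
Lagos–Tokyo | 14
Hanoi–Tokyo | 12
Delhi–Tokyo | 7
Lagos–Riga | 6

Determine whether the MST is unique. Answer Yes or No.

Sort edges by weight, then run Kruskal:
Lagos–Seoul (1): add — endpoints in different components.
Delhi–Paris (4): add — endpoints in different components.
Delhi–Riga (5): add — endpoints in different components.
Lagos–Riga (6): add — endpoints in different components.
Delhi–Tokyo (7): add — endpoints in different components.
Hanoi–Tokyo (12): add — endpoints in different components.
Every non-tree edge has weight strictly greater than the heaviest edge on the tree path between its endpoints, so the MST is unique.

Yes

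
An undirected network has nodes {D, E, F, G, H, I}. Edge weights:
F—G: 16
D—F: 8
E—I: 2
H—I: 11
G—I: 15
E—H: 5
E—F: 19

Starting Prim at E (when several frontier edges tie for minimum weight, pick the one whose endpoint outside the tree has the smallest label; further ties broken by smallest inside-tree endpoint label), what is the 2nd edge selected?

E-H

Prim's algorithm from E:
Step 1: frontier [E—I 2, E—H 5, E—F 19] → take E—I (2); add I.
Step 2: frontier [E—H 5, E—F 19, H—I 11, G—I 15] → take E—H (5); add H.
Step 3: frontier [E—F 19, G—I 15] → take G—I (15); add G.
Step 4: frontier [E—F 19, F—G 16] → take F—G (16); add F.
Step 5: frontier [D—F 8] → take D—F (8); add D.
The 2nd edge added is E—H.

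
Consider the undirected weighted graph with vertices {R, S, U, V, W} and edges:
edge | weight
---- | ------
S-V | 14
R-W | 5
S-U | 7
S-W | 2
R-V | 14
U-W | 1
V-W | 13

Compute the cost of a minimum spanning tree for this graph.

21

Kruskal: consider edges lightest-first.
U-W (1): add — endpoints in different components.
S-W (2): add — endpoints in different components.
R-W (5): add — endpoints in different components.
S-U (7): skip — U and S already connected.
V-W (13): add — endpoints in different components.
MST edges: U-W, S-W, R-W, V-W; total weight 1+2+5+13 = 21.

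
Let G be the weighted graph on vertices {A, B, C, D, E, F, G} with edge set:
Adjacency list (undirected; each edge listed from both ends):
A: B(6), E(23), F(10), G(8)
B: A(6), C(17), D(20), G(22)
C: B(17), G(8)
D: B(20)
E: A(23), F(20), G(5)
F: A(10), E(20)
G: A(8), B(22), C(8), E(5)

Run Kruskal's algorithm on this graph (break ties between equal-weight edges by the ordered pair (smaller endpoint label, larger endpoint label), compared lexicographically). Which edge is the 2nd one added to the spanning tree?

Kruskal's algorithm — process edges by increasing weight (ties by edge label):
E G (5): add. Components now {A} {B} {C} {D} {E,G} {F}
A B (6): add. Components now {A,B} {C} {D} {E,G} {F}
A G (8): add. Components now {A,B,E,G} {C} {D} {F}
C G (8): add. Components now {A,B,C,E,G} {D} {F}
A F (10): add. Components now {A,B,C,E,F,G} {D}
B C (17): skip — B and C already connected.
B D (20): add. Components now {A,B,C,D,E,F,G}
The 2nd edge added is A B.

A-B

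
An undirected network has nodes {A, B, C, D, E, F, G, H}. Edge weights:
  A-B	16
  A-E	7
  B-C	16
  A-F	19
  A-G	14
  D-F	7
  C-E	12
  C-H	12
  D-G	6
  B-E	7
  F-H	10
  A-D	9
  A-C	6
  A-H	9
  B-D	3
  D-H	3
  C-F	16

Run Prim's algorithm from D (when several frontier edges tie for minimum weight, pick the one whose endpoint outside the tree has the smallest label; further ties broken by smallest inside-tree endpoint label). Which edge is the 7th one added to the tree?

Prim's algorithm from D:
Step 1: cheapest edge leaving the tree is B-D (3); add B.
Step 2: cheapest edge leaving the tree is D-H (3); add H.
Step 3: cheapest edge leaving the tree is D-G (6); add G.
Step 4: cheapest edge leaving the tree is B-E (7); add E.
Step 5: cheapest edge leaving the tree is A-E (7); add A.
Step 6: cheapest edge leaving the tree is A-C (6); add C.
Step 7: cheapest edge leaving the tree is D-F (7); add F.
The 7th edge added is D-F.

D-F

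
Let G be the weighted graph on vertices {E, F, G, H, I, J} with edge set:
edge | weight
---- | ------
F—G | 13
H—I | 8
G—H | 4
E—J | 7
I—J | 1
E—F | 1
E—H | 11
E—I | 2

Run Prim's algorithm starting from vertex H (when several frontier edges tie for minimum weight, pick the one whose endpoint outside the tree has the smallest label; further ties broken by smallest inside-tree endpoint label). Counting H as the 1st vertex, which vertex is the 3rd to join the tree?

I

Prim's algorithm from H:
Step 1: cheapest edge leaving the tree is G—H (4); add G.
Step 2: cheapest edge leaving the tree is H—I (8); add I.
Step 3: cheapest edge leaving the tree is I—J (1); add J.
Step 4: cheapest edge leaving the tree is E—I (2); add E.
Step 5: cheapest edge leaving the tree is E—F (1); add F.
Vertex order: H, G, I, J, E, F. The 3rd vertex is I.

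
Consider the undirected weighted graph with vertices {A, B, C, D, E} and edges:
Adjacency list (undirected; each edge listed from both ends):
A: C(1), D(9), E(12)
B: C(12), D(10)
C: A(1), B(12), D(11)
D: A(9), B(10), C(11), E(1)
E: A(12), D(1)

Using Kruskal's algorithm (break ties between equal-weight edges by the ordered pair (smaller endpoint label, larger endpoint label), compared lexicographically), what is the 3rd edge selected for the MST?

Kruskal's algorithm — process edges by increasing weight (ties by edge label):
A—C (1): add. Components now {A,C} {B} {D} {E}
D—E (1): add. Components now {A,C} {B} {D,E}
A—D (9): add. Components now {A,C,D,E} {B}
B—D (10): add. Components now {A,B,C,D,E}
The 3rd edge added is A—D.

A-D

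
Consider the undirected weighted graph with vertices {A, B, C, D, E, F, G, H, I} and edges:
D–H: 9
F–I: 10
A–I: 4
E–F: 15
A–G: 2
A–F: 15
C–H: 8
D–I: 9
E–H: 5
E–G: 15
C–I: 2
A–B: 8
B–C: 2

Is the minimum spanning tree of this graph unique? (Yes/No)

Kruskal's algorithm — process edges by increasing weight (ties by edge label):
A–G (2): add — endpoints in different components.
B–C (2): add — endpoints in different components.
C–I (2): add — endpoints in different components.
A–I (4): add — endpoints in different components.
E–H (5): add — endpoints in different components.
A–B (8): skip — A and B already connected.
C–H (8): add — endpoints in different components.
D–H (9): add — endpoints in different components.
D–I (9): skip — D and I already connected.
F–I (10): add — endpoints in different components.
Non-tree edge D–I has weight 9, equal to the heaviest edge on its tree cycle — swapping gives another MST of the same weight. Not unique.

No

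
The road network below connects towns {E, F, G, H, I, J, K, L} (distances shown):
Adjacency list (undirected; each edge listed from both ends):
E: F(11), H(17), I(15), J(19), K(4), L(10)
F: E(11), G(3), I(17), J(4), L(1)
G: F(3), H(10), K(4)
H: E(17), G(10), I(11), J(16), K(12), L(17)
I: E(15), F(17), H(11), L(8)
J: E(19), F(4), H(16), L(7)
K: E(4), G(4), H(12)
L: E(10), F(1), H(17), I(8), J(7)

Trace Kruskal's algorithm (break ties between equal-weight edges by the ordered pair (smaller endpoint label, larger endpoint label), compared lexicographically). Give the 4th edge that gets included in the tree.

F-J

Kruskal: consider edges lightest-first.
F—L (1): add — endpoints in different components.
F—G (3): add — endpoints in different components.
E—K (4): add — endpoints in different components.
F—J (4): add — endpoints in different components.
G—K (4): add — endpoints in different components.
J—L (7): skip — J and L already connected.
I—L (8): add — endpoints in different components.
E—L (10): skip — E and L already connected.
G—H (10): add — endpoints in different components.
The 4th edge added is F—J.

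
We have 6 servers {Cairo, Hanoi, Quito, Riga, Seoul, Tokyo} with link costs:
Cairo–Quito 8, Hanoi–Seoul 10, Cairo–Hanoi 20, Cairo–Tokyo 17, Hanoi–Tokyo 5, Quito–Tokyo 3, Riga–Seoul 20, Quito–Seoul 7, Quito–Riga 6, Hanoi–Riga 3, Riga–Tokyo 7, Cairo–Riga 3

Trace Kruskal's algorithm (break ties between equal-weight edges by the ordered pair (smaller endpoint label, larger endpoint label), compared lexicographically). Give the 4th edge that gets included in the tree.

Kruskal: consider edges lightest-first.
Cairo–Riga (3): add. Components now {Tokyo} {Hanoi} {Quito} {Seoul} {Cairo,Riga}
Hanoi–Riga (3): add. Components now {Tokyo} {Cairo,Hanoi,Riga} {Quito} {Seoul}
Quito–Tokyo (3): add. Components now {Quito,Tokyo} {Cairo,Hanoi,Riga} {Seoul}
Hanoi–Tokyo (5): add. Components now {Cairo,Hanoi,Quito,Riga,Tokyo} {Seoul}
Quito–Riga (6): skip — Quito and Riga already connected.
Quito–Seoul (7): add. Components now {Cairo,Hanoi,Quito,Riga,Seoul,Tokyo}
The 4th edge added is Hanoi–Tokyo.

Hanoi-Tokyo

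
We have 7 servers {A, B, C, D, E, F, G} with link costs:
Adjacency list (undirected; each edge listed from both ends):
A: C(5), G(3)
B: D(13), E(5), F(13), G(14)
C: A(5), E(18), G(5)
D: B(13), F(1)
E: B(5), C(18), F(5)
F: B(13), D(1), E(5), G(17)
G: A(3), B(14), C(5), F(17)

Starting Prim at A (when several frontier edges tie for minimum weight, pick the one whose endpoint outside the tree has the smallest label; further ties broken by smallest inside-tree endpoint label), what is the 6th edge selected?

D-F

Prim's algorithm from A:
Step 1: cheapest edge leaving the tree is A—G (3); add G.
Step 2: cheapest edge leaving the tree is A—C (5); add C.
Step 3: cheapest edge leaving the tree is B—G (14); add B.
Step 4: cheapest edge leaving the tree is B—E (5); add E.
Step 5: cheapest edge leaving the tree is E—F (5); add F.
Step 6: cheapest edge leaving the tree is D—F (1); add D.
The 6th edge added is D—F.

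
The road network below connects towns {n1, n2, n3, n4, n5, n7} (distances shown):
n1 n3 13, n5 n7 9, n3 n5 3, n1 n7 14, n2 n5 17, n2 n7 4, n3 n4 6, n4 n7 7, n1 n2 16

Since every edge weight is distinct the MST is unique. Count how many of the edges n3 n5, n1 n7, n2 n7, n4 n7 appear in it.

3

Kruskal: consider edges lightest-first.
n3 n5 (3): add — endpoints in different components.
n2 n7 (4): add — endpoints in different components.
n3 n4 (6): add — endpoints in different components.
n4 n7 (7): add — endpoints in different components.
n5 n7 (9): skip — n5 and n7 already connected.
n1 n3 (13): add — endpoints in different components.
MST edge set: {n3 n5, n2 n7, n3 n4, n4 n7, n1 n3}.
Of the listed edges, {n3 n5, n2 n7, n4 n7} are in the MST → 3.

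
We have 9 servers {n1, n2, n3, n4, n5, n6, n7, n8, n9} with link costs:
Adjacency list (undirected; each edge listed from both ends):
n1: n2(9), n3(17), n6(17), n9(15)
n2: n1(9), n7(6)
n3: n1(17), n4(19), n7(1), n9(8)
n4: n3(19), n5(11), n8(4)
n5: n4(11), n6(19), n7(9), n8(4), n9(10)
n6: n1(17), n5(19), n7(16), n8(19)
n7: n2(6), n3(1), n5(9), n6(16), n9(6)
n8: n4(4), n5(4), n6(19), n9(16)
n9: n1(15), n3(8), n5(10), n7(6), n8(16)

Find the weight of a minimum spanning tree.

55

Prim's algorithm from n8:
Step 1: cheapest edge leaving the tree is n4-n8 (4); add n4.
Step 2: cheapest edge leaving the tree is n5-n8 (4); add n5.
Step 3: cheapest edge leaving the tree is n5-n7 (9); add n7.
Step 4: cheapest edge leaving the tree is n3-n7 (1); add n3.
Step 5: cheapest edge leaving the tree is n2-n7 (6); add n2.
Step 6: cheapest edge leaving the tree is n7-n9 (6); add n9.
Step 7: cheapest edge leaving the tree is n1-n2 (9); add n1.
Step 8: cheapest edge leaving the tree is n6-n7 (16); add n6.
MST edges: n4-n8, n5-n8, n5-n7, n3-n7, n2-n7, n7-n9, n1-n2, n6-n7; total weight 4+4+9+1+6+6+9+16 = 55.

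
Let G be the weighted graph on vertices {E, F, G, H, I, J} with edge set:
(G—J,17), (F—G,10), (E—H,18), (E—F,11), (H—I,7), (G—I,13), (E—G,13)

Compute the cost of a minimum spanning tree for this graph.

Sort edges by weight, then run Kruskal:
H—I (7): add — endpoints in different components.
F—G (10): add — endpoints in different components.
E—F (11): add — endpoints in different components.
E—G (13): skip — E and G already connected.
G—I (13): add — endpoints in different components.
G—J (17): add — endpoints in different components.
MST edges: H—I, F—G, E—F, G—I, G—J; total weight 7+10+11+13+17 = 58.

58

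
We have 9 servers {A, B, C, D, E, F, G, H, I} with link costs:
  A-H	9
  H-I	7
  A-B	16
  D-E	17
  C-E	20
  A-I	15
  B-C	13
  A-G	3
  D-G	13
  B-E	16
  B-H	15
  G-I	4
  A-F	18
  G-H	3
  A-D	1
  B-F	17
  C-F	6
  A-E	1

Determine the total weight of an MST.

46

Grow the tree from F using Prim:
Step 1: cheapest edge leaving the tree is C-F (6); add C.
Step 2: cheapest edge leaving the tree is B-C (13); add B.
Step 3: cheapest edge leaving the tree is B-H (15); add H.
Step 4: cheapest edge leaving the tree is G-H (3); add G.
Step 5: cheapest edge leaving the tree is A-G (3); add A.
Step 6: cheapest edge leaving the tree is A-D (1); add D.
Step 7: cheapest edge leaving the tree is A-E (1); add E.
Step 8: cheapest edge leaving the tree is G-I (4); add I.
MST edges: C-F, B-C, B-H, G-H, A-G, A-D, A-E, G-I; total weight 6+13+15+3+3+1+1+4 = 46.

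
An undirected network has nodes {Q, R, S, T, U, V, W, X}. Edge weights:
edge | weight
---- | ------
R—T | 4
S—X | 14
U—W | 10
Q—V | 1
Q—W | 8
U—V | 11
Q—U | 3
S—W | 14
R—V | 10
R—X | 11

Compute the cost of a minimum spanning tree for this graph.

Grow the tree from U using Prim:
Step 1: frontier [Q—U 3, U—W 10, U—V 11] → take Q—U (3); add Q.
Step 2: frontier [Q—V 1, Q—W 8, U—W 10, U—V 11] → take Q—V (1); add V.
Step 3: frontier [Q—W 8, U—W 10, R—V 10] → take Q—W (8); add W.
Step 4: frontier [R—V 10, S—W 14] → take R—V (10); add R.
Step 5: frontier [R—T 4, R—X 11, S—W 14] → take R—T (4); add T.
Step 6: frontier [R—X 11, S—W 14] → take R—X (11); add X.
Step 7: frontier [S—W 14, S—X 14] → take S—W (14); add S.
MST edges: Q—U, Q—V, Q—W, R—V, R—T, R—X, S—W; total weight 3+1+8+10+4+11+14 = 51.

51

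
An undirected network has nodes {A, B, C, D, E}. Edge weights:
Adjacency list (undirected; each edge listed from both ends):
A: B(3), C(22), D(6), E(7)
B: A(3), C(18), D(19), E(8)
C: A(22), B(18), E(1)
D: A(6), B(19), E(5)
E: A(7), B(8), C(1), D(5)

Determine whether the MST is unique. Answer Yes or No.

Yes

Kruskal: consider edges lightest-first.
C-E (1): add. Components now {A} {B} {C,E} {D}
A-B (3): add. Components now {A,B} {C,E} {D}
D-E (5): add. Components now {A,B} {C,D,E}
A-D (6): add. Components now {A,B,C,D,E}
Every non-tree edge has weight strictly greater than the heaviest edge on the tree path between its endpoints, so the MST is unique.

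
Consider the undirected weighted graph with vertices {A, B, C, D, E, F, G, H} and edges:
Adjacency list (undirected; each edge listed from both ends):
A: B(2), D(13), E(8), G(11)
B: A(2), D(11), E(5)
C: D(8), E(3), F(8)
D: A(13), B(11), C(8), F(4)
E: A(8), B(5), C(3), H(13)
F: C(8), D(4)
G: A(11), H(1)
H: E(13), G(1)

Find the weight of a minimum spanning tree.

34

Kruskal: consider edges lightest-first.
G-H (1): add — endpoints in different components.
A-B (2): add — endpoints in different components.
C-E (3): add — endpoints in different components.
D-F (4): add — endpoints in different components.
B-E (5): add — endpoints in different components.
A-E (8): skip — A and E already connected.
C-D (8): add — endpoints in different components.
C-F (8): skip — C and F already connected.
A-G (11): add — endpoints in different components.
MST edges: G-H, A-B, C-E, D-F, B-E, C-D, A-G; total weight 1+2+3+4+5+8+11 = 34.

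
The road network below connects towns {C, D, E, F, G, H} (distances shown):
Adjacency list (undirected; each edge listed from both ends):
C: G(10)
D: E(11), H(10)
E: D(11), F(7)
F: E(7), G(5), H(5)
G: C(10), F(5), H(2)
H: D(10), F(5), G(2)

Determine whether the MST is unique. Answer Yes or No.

Kruskal: consider edges lightest-first.
G H (2): add. Components now {C} {D} {E} {F} {G,H}
F G (5): add. Components now {C} {D} {E} {F,G,H}
F H (5): skip — F and H already connected.
E F (7): add. Components now {C} {D} {E,F,G,H}
C G (10): add. Components now {C,E,F,G,H} {D}
D H (10): add. Components now {C,D,E,F,G,H}
Non-tree edge F H has weight 5, equal to the heaviest edge on its tree cycle — swapping gives another MST of the same weight. Not unique.

No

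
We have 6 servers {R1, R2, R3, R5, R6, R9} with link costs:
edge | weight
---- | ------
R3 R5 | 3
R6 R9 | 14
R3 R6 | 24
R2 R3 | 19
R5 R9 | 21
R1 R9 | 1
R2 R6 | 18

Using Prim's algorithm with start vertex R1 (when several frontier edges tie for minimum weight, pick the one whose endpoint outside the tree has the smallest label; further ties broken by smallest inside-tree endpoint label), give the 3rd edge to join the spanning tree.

R2-R6

Prim's algorithm from R1:
Step 1: cheapest edge leaving the tree is R1 R9 (1); add R9.
Step 2: cheapest edge leaving the tree is R6 R9 (14); add R6.
Step 3: cheapest edge leaving the tree is R2 R6 (18); add R2.
Step 4: cheapest edge leaving the tree is R2 R3 (19); add R3.
Step 5: cheapest edge leaving the tree is R3 R5 (3); add R5.
The 3rd edge added is R2 R6.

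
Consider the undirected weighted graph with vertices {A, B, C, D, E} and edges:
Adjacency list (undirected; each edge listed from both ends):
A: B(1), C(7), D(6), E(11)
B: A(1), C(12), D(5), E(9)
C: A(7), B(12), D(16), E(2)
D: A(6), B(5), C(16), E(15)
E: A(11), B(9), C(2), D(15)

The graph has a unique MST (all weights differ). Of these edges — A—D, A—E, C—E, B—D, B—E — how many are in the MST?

Sort edges by weight, then run Kruskal:
A—B (1): add. Components now {A,B} {C} {D} {E}
C—E (2): add. Components now {A,B} {C,E} {D}
B—D (5): add. Components now {A,B,D} {C,E}
A—D (6): skip — A and D already connected.
A—C (7): add. Components now {A,B,C,D,E}
MST edge set: {A—B, C—E, B—D, A—C}.
Of the listed edges, {C—E, B—D} are in the MST → 2.

2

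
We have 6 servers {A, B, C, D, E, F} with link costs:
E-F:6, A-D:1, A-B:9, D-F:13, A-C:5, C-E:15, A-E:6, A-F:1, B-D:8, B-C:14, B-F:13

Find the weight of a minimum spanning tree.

Kruskal: consider edges lightest-first.
A-D (1): add — endpoints in different components.
A-F (1): add — endpoints in different components.
A-C (5): add — endpoints in different components.
A-E (6): add — endpoints in different components.
E-F (6): skip — E and F already connected.
B-D (8): add — endpoints in different components.
MST edges: A-D, A-F, A-C, A-E, B-D; total weight 1+1+5+6+8 = 21.

21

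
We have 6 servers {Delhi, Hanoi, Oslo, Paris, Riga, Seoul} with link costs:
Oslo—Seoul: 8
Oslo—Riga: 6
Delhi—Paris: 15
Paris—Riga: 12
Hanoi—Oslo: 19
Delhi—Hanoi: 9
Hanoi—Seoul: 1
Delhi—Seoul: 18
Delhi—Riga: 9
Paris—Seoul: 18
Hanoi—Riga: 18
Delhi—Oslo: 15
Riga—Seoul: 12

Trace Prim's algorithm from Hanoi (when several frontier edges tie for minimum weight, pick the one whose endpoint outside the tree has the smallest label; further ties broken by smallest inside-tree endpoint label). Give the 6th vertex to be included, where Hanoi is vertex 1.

Paris

Grow the tree from Hanoi using Prim:
Step 1: cheapest edge leaving the tree is Hanoi—Seoul (1); add Seoul.
Step 2: cheapest edge leaving the tree is Oslo—Seoul (8); add Oslo.
Step 3: cheapest edge leaving the tree is Oslo—Riga (6); add Riga.
Step 4: cheapest edge leaving the tree is Delhi—Hanoi (9); add Delhi.
Step 5: cheapest edge leaving the tree is Paris—Riga (12); add Paris.
Vertex order: Hanoi, Seoul, Oslo, Riga, Delhi, Paris. The 6th vertex is Paris.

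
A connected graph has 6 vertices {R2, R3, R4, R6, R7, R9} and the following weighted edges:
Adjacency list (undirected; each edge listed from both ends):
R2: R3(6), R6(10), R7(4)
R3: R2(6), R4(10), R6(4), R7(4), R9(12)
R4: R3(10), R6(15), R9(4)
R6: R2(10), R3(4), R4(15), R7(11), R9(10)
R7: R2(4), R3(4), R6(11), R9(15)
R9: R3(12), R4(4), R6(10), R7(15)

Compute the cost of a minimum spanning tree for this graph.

Sort edges by weight, then run Kruskal:
R2—R7 (4): add — endpoints in different components.
R3—R6 (4): add — endpoints in different components.
R3—R7 (4): add — endpoints in different components.
R4—R9 (4): add — endpoints in different components.
R2—R3 (6): skip — R3 and R2 already connected.
R2—R6 (10): skip — R6 and R2 already connected.
R3—R4 (10): add — endpoints in different components.
MST edges: R2—R7, R3—R6, R3—R7, R4—R9, R3—R4; total weight 4+4+4+4+10 = 26.

26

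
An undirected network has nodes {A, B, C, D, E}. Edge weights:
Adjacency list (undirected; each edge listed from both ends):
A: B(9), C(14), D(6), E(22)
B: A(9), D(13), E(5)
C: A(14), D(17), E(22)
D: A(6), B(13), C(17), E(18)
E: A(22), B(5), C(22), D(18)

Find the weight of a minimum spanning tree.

34

Grow the tree from E using Prim:
Step 1: frontier [B E 5, D E 18, A E 22, C E 22] → take B E (5); add B.
Step 2: frontier [A B 9, B D 13, D E 18, A E 22, C E 22] → take A B (9); add A.
Step 3: frontier [A D 6, A C 14, B D 13, D E 18, C E 22] → take A D (6); add D.
Step 4: frontier [A C 14, C D 17, C E 22] → take A C (14); add C.
MST edges: B E, A B, A D, A C; total weight 5+9+6+14 = 34.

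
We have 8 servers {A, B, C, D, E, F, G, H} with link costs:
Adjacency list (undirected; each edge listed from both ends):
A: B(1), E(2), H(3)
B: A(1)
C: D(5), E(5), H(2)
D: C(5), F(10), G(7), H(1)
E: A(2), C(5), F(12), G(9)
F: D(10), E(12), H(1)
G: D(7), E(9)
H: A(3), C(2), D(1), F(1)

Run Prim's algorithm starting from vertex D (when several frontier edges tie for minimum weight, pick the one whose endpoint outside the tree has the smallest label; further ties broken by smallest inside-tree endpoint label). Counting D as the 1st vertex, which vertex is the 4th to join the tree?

Prim's algorithm from D:
Step 1: cheapest edge leaving the tree is D H (1); add H.
Step 2: cheapest edge leaving the tree is F H (1); add F.
Step 3: cheapest edge leaving the tree is C H (2); add C.
Step 4: cheapest edge leaving the tree is A H (3); add A.
Step 5: cheapest edge leaving the tree is A B (1); add B.
Step 6: cheapest edge leaving the tree is A E (2); add E.
Step 7: cheapest edge leaving the tree is D G (7); add G.
Vertex order: D, H, F, C, A, B, E, G. The 4th vertex is C.

C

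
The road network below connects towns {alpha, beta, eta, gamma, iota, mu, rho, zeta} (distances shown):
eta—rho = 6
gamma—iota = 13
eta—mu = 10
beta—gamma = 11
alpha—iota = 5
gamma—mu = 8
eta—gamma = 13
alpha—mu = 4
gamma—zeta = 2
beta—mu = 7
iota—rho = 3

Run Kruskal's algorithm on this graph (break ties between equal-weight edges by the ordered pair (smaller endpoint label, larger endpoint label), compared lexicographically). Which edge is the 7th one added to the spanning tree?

Sort edges by weight, then run Kruskal:
gamma—zeta (2): add — endpoints in different components.
iota—rho (3): add — endpoints in different components.
alpha—mu (4): add — endpoints in different components.
alpha—iota (5): add — endpoints in different components.
eta—rho (6): add — endpoints in different components.
beta—mu (7): add — endpoints in different components.
gamma—mu (8): add — endpoints in different components.
The 7th edge added is gamma—mu.

gamma-mu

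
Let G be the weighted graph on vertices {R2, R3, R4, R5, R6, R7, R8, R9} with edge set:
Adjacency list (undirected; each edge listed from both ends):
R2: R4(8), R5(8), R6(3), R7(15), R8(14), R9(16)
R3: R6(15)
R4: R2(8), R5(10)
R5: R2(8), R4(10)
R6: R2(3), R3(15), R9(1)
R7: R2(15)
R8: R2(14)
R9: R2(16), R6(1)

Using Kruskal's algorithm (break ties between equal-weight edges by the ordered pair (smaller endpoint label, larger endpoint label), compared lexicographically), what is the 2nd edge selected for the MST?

R2-R6

Kruskal: consider edges lightest-first.
R6–R9 (1): add — endpoints in different components.
R2–R6 (3): add — endpoints in different components.
R2–R4 (8): add — endpoints in different components.
R2–R5 (8): add — endpoints in different components.
R4–R5 (10): skip — R4 and R5 already connected.
R2–R8 (14): add — endpoints in different components.
R2–R7 (15): add — endpoints in different components.
R3–R6 (15): add — endpoints in different components.
The 2nd edge added is R2–R6.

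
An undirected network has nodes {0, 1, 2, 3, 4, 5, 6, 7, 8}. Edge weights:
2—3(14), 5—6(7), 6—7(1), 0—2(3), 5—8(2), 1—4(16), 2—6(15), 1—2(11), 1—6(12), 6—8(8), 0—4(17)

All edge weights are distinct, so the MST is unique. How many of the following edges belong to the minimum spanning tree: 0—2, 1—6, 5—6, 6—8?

Kruskal: consider edges lightest-first.
6—7 (1): add — endpoints in different components.
5—8 (2): add — endpoints in different components.
0—2 (3): add — endpoints in different components.
5—6 (7): add — endpoints in different components.
6—8 (8): skip — 6 and 8 already connected.
1—2 (11): add — endpoints in different components.
1—6 (12): add — endpoints in different components.
2—3 (14): add — endpoints in different components.
2—6 (15): skip — 2 and 6 already connected.
1—4 (16): add — endpoints in different components.
MST edge set: {6—7, 5—8, 0—2, 5—6, 1—2, 1—6, 2—3, 1—4}.
Of the listed edges, {0—2, 1—6, 5—6} are in the MST → 3.

3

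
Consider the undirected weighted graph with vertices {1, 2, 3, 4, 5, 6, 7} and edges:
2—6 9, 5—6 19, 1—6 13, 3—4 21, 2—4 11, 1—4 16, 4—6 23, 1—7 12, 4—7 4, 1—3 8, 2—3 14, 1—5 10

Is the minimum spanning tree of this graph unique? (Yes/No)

Yes

Kruskal: consider edges lightest-first.
4—7 (4): add — endpoints in different components.
1—3 (8): add — endpoints in different components.
2—6 (9): add — endpoints in different components.
1—5 (10): add — endpoints in different components.
2—4 (11): add — endpoints in different components.
1—7 (12): add — endpoints in different components.
Every non-tree edge has weight strictly greater than the heaviest edge on the tree path between its endpoints, so the MST is unique.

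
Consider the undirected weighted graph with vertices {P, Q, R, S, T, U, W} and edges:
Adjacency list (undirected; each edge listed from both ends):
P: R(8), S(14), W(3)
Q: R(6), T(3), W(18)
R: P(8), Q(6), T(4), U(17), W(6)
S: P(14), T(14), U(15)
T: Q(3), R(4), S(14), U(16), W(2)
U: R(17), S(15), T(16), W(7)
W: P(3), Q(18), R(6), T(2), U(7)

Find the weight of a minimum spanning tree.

33

Prim's algorithm from P:
Step 1: frontier [P–W 3, P–R 8, P–S 14] → take P–W (3); add W.
Step 2: frontier [P–R 8, P–S 14, T–W 2, R–W 6, U–W 7, Q–W 18] → take T–W (2); add T.
Step 3: frontier [P–R 8, P–S 14, Q–T 3, R–T 4, S–T 14, T–U 16, R–W 6, U–W 7, Q–W 18] → take Q–T (3); add Q.
Step 4: frontier [P–R 8, P–S 14, Q–R 6, R–T 4, S–T 14, T–U 16, R–W 6, U–W 7] → take R–T (4); add R.
Step 5: frontier [P–S 14, R–U 17, S–T 14, T–U 16, U–W 7] → take U–W (7); add U.
Step 6: frontier [P–S 14, S–T 14, S–U 15] → take P–S (14); add S.
MST edges: P–W, T–W, Q–T, R–T, U–W, P–S; total weight 3+2+3+4+7+14 = 33.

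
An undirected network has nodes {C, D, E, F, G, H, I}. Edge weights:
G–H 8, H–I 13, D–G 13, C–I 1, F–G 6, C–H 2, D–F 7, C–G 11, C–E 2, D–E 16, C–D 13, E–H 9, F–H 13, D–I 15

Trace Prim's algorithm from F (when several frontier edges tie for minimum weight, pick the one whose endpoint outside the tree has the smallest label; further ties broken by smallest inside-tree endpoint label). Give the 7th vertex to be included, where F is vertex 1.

E

Prim, starting at F.
Step 1: cheapest edge leaving the tree is F–G (6); add G.
Step 2: cheapest edge leaving the tree is D–F (7); add D.
Step 3: cheapest edge leaving the tree is G–H (8); add H.
Step 4: cheapest edge leaving the tree is C–H (2); add C.
Step 5: cheapest edge leaving the tree is C–I (1); add I.
Step 6: cheapest edge leaving the tree is C–E (2); add E.
Vertex order: F, G, D, H, C, I, E. The 7th vertex is E.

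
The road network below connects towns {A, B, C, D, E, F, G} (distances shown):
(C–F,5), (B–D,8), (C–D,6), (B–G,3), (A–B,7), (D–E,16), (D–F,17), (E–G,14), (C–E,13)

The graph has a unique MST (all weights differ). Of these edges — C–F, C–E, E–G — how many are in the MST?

Kruskal's algorithm — process edges by increasing weight (ties by edge label):
B–G (3): add. Components now {A} {B,G} {C} {D} {E} {F}
C–F (5): add. Components now {A} {B,G} {C,F} {D} {E}
C–D (6): add. Components now {A} {B,G} {C,D,F} {E}
A–B (7): add. Components now {A,B,G} {C,D,F} {E}
B–D (8): add. Components now {A,B,C,D,F,G} {E}
C–E (13): add. Components now {A,B,C,D,E,F,G}
MST edge set: {B–G, C–F, C–D, A–B, B–D, C–E}.
Of the listed edges, {C–F, C–E} are in the MST → 2.

2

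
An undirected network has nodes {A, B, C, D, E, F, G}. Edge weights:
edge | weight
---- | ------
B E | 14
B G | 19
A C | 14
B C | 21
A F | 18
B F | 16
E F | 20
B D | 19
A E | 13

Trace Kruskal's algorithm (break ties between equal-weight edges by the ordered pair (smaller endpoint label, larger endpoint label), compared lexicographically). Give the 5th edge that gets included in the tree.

B-D

Sort edges by weight, then run Kruskal:
A E (13): add. Components now {A,E} {B} {C} {D} {F} {G}
A C (14): add. Components now {A,C,E} {B} {D} {F} {G}
B E (14): add. Components now {A,B,C,E} {D} {F} {G}
B F (16): add. Components now {A,B,C,E,F} {D} {G}
A F (18): skip — A and F already connected.
B D (19): add. Components now {A,B,C,D,E,F} {G}
B G (19): add. Components now {A,B,C,D,E,F,G}
The 5th edge added is B D.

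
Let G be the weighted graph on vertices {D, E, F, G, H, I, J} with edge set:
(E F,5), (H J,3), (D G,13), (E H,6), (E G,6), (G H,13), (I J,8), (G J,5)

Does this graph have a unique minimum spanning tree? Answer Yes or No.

Kruskal's algorithm — process edges by increasing weight (ties by edge label):
H J (3): add — endpoints in different components.
E F (5): add — endpoints in different components.
G J (5): add — endpoints in different components.
E G (6): add — endpoints in different components.
E H (6): skip — E and H already connected.
I J (8): add — endpoints in different components.
D G (13): add — endpoints in different components.
Non-tree edge E H has weight 6, equal to the heaviest edge on its tree cycle — swapping gives another MST of the same weight. Not unique.

No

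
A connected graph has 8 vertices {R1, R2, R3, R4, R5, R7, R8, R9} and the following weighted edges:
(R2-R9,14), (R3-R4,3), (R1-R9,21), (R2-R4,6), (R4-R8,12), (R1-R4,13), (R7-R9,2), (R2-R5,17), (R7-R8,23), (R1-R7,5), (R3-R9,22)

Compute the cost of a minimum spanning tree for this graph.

58

Grow the tree from R9 using Prim:
Step 1: cheapest edge leaving the tree is R7-R9 (2); add R7.
Step 2: cheapest edge leaving the tree is R1-R7 (5); add R1.
Step 3: cheapest edge leaving the tree is R1-R4 (13); add R4.
Step 4: cheapest edge leaving the tree is R3-R4 (3); add R3.
Step 5: cheapest edge leaving the tree is R2-R4 (6); add R2.
Step 6: cheapest edge leaving the tree is R4-R8 (12); add R8.
Step 7: cheapest edge leaving the tree is R2-R5 (17); add R5.
MST edges: R7-R9, R1-R7, R1-R4, R3-R4, R2-R4, R4-R8, R2-R5; total weight 2+5+13+3+6+12+17 = 58.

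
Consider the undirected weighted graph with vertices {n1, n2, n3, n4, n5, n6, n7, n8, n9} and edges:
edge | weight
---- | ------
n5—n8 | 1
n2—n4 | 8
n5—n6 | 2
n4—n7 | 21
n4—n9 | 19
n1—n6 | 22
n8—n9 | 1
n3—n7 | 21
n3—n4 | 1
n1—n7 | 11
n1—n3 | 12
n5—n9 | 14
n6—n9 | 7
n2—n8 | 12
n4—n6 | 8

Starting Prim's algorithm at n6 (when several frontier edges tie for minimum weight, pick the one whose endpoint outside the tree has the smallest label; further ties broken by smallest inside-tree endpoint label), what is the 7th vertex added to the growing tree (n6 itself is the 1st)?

Prim's algorithm from n6:
Step 1: cheapest edge leaving the tree is n5—n6 (2); add n5.
Step 2: cheapest edge leaving the tree is n5—n8 (1); add n8.
Step 3: cheapest edge leaving the tree is n8—n9 (1); add n9.
Step 4: cheapest edge leaving the tree is n4—n6 (8); add n4.
Step 5: cheapest edge leaving the tree is n3—n4 (1); add n3.
Step 6: cheapest edge leaving the tree is n2—n4 (8); add n2.
Step 7: cheapest edge leaving the tree is n1—n3 (12); add n1.
Step 8: cheapest edge leaving the tree is n1—n7 (11); add n7.
Vertex order: n6, n5, n8, n9, n4, n3, n2, n1, n7. The 7th vertex is n2.

n2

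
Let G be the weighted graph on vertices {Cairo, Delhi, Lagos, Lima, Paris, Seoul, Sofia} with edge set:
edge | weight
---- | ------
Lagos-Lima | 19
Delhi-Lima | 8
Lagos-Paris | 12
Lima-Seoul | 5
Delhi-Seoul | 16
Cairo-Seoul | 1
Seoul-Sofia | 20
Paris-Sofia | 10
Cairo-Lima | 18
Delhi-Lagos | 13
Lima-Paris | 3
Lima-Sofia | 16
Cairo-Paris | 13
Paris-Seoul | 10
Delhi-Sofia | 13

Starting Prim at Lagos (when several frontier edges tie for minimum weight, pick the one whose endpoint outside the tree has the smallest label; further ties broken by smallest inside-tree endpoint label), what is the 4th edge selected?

Cairo-Seoul

Grow the tree from Lagos using Prim:
Step 1: cheapest edge leaving the tree is Lagos-Paris (12); add Paris.
Step 2: cheapest edge leaving the tree is Lima-Paris (3); add Lima.
Step 3: cheapest edge leaving the tree is Lima-Seoul (5); add Seoul.
Step 4: cheapest edge leaving the tree is Cairo-Seoul (1); add Cairo.
Step 5: cheapest edge leaving the tree is Delhi-Lima (8); add Delhi.
Step 6: cheapest edge leaving the tree is Paris-Sofia (10); add Sofia.
The 4th edge added is Cairo-Seoul.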